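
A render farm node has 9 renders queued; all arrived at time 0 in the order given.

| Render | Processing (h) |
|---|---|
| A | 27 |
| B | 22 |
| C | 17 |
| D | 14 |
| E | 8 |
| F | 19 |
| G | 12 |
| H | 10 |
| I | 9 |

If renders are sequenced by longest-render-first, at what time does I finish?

LPT (decreasing processing time): A B F C D G H I E.
A: 0→27
B: 27→49
F: 49→68
C: 68→85
D: 85→99
G: 99→111
H: 111→121
I: 121→130

130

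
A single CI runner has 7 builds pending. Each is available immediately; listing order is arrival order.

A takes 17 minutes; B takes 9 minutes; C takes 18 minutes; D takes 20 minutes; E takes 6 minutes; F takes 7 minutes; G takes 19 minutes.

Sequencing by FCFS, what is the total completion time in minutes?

394

FIFO (arrival order): A B C D E F G.
A: 0→17
B: 17→26
C: 26→44
D: 44→64
E: 64→70
F: 70→77
G: 77→96
Sum = 17+26+44+64+70+77+96 = 394.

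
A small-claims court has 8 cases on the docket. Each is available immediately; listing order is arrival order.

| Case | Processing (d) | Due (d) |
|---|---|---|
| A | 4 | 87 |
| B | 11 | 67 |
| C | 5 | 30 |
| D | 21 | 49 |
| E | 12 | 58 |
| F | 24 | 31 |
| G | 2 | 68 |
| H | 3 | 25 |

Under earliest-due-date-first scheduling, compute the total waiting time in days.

EDD (increasing due date): H C F D E B G A.
H: waits 0, runs 0→3
C: waits 3, runs 3→8
F: waits 8, runs 8→32
D: waits 32, runs 32→53
E: waits 53, runs 53→65
B: waits 65, runs 65→76
G: waits 76, runs 76→78
A: waits 78, runs 78→82
Sum = 0+3+8+32+53+65+76+78 = 315.

315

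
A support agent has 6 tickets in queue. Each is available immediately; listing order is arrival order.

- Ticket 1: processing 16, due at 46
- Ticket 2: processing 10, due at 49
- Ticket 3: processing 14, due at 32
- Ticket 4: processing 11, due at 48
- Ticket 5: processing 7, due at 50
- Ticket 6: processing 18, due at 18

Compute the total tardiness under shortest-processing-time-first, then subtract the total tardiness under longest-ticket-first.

SPT (increasing processing time): Ticket 5 Ticket 2 Ticket 4 Ticket 3 Ticket 1 Ticket 6.
Ticket 5: 0→7, due 50, tardiness 0
Ticket 2: 7→17, due 49, tardiness 0
Ticket 4: 17→28, due 48, tardiness 0
Ticket 3: 28→42, due 32, tardiness 10
Ticket 1: 42→58, due 46, tardiness 12
Ticket 6: 58→76, due 18, tardiness 58
Sum = 0+0+0+10+12+58 = 80.
LPT (decreasing processing time): Ticket 6 Ticket 1 Ticket 3 Ticket 4 Ticket 2 Ticket 5.
Ticket 6: 0→18, due 18, tardiness 0
Ticket 1: 18→34, due 46, tardiness 0
Ticket 3: 34→48, due 32, tardiness 16
Ticket 4: 48→59, due 48, tardiness 11
Ticket 2: 59→69, due 49, tardiness 20
Ticket 5: 69→76, due 50, tardiness 26
Sum = 0+0+16+11+20+26 = 73.
Difference = 80 − 73 = 7.

7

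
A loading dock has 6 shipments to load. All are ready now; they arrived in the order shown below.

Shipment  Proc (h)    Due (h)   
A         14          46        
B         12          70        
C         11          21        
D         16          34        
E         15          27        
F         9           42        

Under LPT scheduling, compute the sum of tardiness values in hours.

LPT (decreasing processing time): D E A B C F.
D: 0→16, due 34, tardiness 0
E: 16→31, due 27, tardiness 4
A: 31→45, due 46, tardiness 0
B: 45→57, due 70, tardiness 0
C: 57→68, due 21, tardiness 47
F: 68→77, due 42, tardiness 35
Sum = 0+4+0+0+47+35 = 86.

86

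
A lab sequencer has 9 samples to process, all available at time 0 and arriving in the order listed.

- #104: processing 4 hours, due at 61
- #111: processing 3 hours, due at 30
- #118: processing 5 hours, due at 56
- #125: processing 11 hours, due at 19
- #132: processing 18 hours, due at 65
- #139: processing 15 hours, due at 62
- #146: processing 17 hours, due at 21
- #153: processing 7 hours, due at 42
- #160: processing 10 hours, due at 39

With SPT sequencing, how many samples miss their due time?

SPT (increasing processing time): #111 #104 #118 #153 #160 #125 #139 #146 #132.
#111: 0→3, due 30, tardiness 0
#104: 3→7, due 61, tardiness 0
#118: 7→12, due 56, tardiness 0
#153: 12→19, due 42, tardiness 0
#160: 19→29, due 39, tardiness 0
#125: 29→40, due 19, tardiness 21
#139: 40→55, due 62, tardiness 0
#146: 55→72, due 21, tardiness 51
#132: 72→90, due 65, tardiness 25
Late samples: 3.

3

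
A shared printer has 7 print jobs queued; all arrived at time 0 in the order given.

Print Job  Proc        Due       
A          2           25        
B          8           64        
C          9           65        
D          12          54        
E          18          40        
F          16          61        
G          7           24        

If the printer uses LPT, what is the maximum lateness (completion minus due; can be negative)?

47

LPT (decreasing processing time): E F D C B G A.
E: 0→18, due 40, lateness -22
F: 18→34, due 61, lateness -27
D: 34→46, due 54, lateness -8
C: 46→55, due 65, lateness -10
B: 55→63, due 64, lateness -1
G: 63→70, due 24, lateness 46
A: 70→72, due 25, lateness 47
Maximum = 47.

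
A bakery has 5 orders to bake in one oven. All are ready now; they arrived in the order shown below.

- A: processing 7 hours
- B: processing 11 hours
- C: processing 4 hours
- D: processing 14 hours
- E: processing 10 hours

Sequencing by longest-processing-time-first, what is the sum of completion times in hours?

162

LPT (decreasing processing time): D B E A C.
D: 0→14
B: 14→25
E: 25→35
A: 35→42
C: 42→46
Sum = 14+25+35+42+46 = 162.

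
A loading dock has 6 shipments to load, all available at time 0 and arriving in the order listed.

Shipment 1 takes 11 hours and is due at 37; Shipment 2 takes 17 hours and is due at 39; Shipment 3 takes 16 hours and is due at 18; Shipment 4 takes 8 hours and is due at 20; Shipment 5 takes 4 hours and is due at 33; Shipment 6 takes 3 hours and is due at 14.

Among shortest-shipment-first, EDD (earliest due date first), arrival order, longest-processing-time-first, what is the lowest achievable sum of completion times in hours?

152

SPT (increasing processing time): Shipment 6 Shipment 5 Shipment 4 Shipment 1 Shipment 3 Shipment 2.
Shipment 6: 0→3
Shipment 5: 3→7
Shipment 4: 7→15
Shipment 1: 15→26
Shipment 3: 26→42
Shipment 2: 42→59
Sum = 3+7+15+26+42+59 = 152.
EDD (increasing due date): Shipment 6 Shipment 3 Shipment 4 Shipment 5 Shipment 1 Shipment 2.
Shipment 6: 0→3
Shipment 3: 3→19
Shipment 4: 19→27
Shipment 5: 27→31
Shipment 1: 31→42
Shipment 2: 42→59
Sum = 3+19+27+31+42+59 = 181.
FIFO (arrival order): Shipment 1 Shipment 2 Shipment 3 Shipment 4 Shipment 5 Shipment 6.
Shipment 1: 0→11
Shipment 2: 11→28
Shipment 3: 28→44
Shipment 4: 44→52
Shipment 5: 52→56
Shipment 6: 56→59
Sum = 11+28+44+52+56+59 = 250.
LPT (decreasing processing time): Shipment 2 Shipment 3 Shipment 1 Shipment 4 Shipment 5 Shipment 6.
Shipment 2: 0→17
Shipment 3: 17→33
Shipment 1: 33→44
Shipment 4: 44→52
Shipment 5: 52→56
Shipment 6: 56→59
Sum = 17+33+44+52+56+59 = 261.
SPT 152, EDD 181, FIFO 250, LPT 261 → minimum 152.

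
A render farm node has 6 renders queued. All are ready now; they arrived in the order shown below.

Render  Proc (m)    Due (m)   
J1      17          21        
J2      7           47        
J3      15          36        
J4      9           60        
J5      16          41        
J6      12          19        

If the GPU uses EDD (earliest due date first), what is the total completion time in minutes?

EDD (increasing due date): J6 J1 J3 J5 J2 J4.
J6: 0→12
J1: 12→29
J3: 29→44
J5: 44→60
J2: 60→67
J4: 67→76
Sum = 12+29+44+60+67+76 = 288.

288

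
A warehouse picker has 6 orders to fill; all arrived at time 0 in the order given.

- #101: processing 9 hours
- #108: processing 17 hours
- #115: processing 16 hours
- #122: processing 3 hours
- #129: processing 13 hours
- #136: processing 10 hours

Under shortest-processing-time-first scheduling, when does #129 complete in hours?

SPT (increasing processing time): #122 #101 #136 #129 #115 #108.
#122: 0→3
#101: 3→12
#136: 12→22
#129: 22→35

35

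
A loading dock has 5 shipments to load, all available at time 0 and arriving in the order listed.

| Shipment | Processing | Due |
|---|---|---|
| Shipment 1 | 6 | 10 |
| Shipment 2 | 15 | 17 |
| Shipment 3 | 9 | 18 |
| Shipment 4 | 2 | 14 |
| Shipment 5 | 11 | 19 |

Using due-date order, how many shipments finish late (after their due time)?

EDD (increasing due date): Shipment 1 Shipment 4 Shipment 2 Shipment 3 Shipment 5.
Shipment 1: 0→6, due 10, tardiness 0
Shipment 4: 6→8, due 14, tardiness 0
Shipment 2: 8→23, due 17, tardiness 6
Shipment 3: 23→32, due 18, tardiness 14
Shipment 5: 32→43, due 19, tardiness 24
Late shipments: 3.

3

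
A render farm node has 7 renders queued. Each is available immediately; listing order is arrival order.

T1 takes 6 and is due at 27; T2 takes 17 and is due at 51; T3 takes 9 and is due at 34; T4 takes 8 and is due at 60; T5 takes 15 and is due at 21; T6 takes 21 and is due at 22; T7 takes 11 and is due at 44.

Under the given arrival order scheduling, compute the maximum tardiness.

54

FIFO (arrival order): T1 T2 T3 T4 T5 T6 T7.
T1: 0→6, due 27, tardiness 0
T2: 6→23, due 51, tardiness 0
T3: 23→32, due 34, tardiness 0
T4: 32→40, due 60, tardiness 0
T5: 40→55, due 21, tardiness 34
T6: 55→76, due 22, tardiness 54
T7: 76→87, due 44, tardiness 43
Maximum = 54.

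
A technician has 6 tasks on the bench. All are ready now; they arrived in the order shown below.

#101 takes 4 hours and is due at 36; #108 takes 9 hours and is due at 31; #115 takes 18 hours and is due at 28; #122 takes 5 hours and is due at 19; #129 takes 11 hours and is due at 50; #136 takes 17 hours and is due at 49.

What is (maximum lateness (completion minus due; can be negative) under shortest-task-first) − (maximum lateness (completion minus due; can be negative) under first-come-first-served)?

19

SPT (increasing processing time): #101 #122 #108 #129 #136 #115.
#101: 0→4, due 36, lateness -32
#122: 4→9, due 19, lateness -10
#108: 9→18, due 31, lateness -13
#129: 18→29, due 50, lateness -21
#136: 29→46, due 49, lateness -3
#115: 46→64, due 28, lateness 36
Maximum = 36.
FIFO (arrival order): #101 #108 #115 #122 #129 #136.
#101: 0→4, due 36, lateness -32
#108: 4→13, due 31, lateness -18
#115: 13→31, due 28, lateness 3
#122: 31→36, due 19, lateness 17
#129: 36→47, due 50, lateness -3
#136: 47→64, due 49, lateness 15
Maximum = 17.
Difference = 36 − 17 = 19.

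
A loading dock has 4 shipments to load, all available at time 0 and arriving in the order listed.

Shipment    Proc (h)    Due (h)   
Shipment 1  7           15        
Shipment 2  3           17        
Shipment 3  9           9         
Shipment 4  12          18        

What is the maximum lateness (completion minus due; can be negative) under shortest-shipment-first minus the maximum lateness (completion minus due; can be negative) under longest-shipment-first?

SPT (increasing processing time): Shipment 2 Shipment 1 Shipment 3 Shipment 4.
Shipment 2: 0→3, due 17, lateness -14
Shipment 1: 3→10, due 15, lateness -5
Shipment 3: 10→19, due 9, lateness 10
Shipment 4: 19→31, due 18, lateness 13
Maximum = 13.
LPT (decreasing processing time): Shipment 4 Shipment 3 Shipment 1 Shipment 2.
Shipment 4: 0→12, due 18, lateness -6
Shipment 3: 12→21, due 9, lateness 12
Shipment 1: 21→28, due 15, lateness 13
Shipment 2: 28→31, due 17, lateness 14
Maximum = 14.
Difference = 13 − 14 = -1.

-1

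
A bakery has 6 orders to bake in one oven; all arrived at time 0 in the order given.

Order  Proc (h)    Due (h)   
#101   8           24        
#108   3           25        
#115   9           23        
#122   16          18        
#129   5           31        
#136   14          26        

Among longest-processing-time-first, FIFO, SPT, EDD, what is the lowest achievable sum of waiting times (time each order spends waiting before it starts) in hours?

LPT (decreasing processing time): #122 #136 #115 #101 #129 #108.
#122: waits 0, runs 0→16
#136: waits 16, runs 16→30
#115: waits 30, runs 30→39
#101: waits 39, runs 39→47
#129: waits 47, runs 47→52
#108: waits 52, runs 52→55
Sum = 0+16+30+39+47+52 = 184.
FIFO (arrival order): #101 #108 #115 #122 #129 #136.
#101: waits 0, runs 0→8
#108: waits 8, runs 8→11
#115: waits 11, runs 11→20
#122: waits 20, runs 20→36
#129: waits 36, runs 36→41
#136: waits 41, runs 41→55
Sum = 0+8+11+20+36+41 = 116.
SPT (increasing processing time): #108 #129 #101 #115 #136 #122.
#108: waits 0, runs 0→3
#129: waits 3, runs 3→8
#101: waits 8, runs 8→16
#115: waits 16, runs 16→25
#136: waits 25, runs 25→39
#122: waits 39, runs 39→55
Sum = 0+3+8+16+25+39 = 91.
EDD (increasing due date): #122 #115 #101 #108 #136 #129.
#122: waits 0, runs 0→16
#115: waits 16, runs 16→25
#101: waits 25, runs 25→33
#108: waits 33, runs 33→36
#136: waits 36, runs 36→50
#129: waits 50, runs 50→55
Sum = 0+16+25+33+36+50 = 160.
LPT 184, FIFO 116, SPT 91, EDD 160 → minimum 91.

91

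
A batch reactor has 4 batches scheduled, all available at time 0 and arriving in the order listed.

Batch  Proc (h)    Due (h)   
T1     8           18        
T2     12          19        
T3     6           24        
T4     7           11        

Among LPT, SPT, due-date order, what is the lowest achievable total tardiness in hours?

LPT (decreasing processing time): T2 T1 T4 T3.
T2: 0→12, due 19, tardiness 0
T1: 12→20, due 18, tardiness 2
T4: 20→27, due 11, tardiness 16
T3: 27→33, due 24, tardiness 9
Sum = 0+2+16+9 = 27.
SPT (increasing processing time): T3 T4 T1 T2.
T3: 0→6, due 24, tardiness 0
T4: 6→13, due 11, tardiness 2
T1: 13→21, due 18, tardiness 3
T2: 21→33, due 19, tardiness 14
Sum = 0+2+3+14 = 19.
EDD (increasing due date): T4 T1 T2 T3.
T4: 0→7, due 11, tardiness 0
T1: 7→15, due 18, tardiness 0
T2: 15→27, due 19, tardiness 8
T3: 27→33, due 24, tardiness 9
Sum = 0+0+8+9 = 17.
LPT 27, SPT 19, EDD 17 → minimum 17.

17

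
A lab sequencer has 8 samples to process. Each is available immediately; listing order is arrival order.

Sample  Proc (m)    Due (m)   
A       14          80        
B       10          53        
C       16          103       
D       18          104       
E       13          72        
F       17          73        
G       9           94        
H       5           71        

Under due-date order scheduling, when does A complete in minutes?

59

EDD (increasing due date): B H E F A G C D.
B: 0→10
H: 10→15
E: 15→28
F: 28→45
A: 45→59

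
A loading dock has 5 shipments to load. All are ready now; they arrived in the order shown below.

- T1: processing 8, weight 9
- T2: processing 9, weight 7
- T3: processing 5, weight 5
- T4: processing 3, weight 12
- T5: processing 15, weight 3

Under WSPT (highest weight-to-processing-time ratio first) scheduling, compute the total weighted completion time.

WSPT (decreasing weight/processing-time ratio): T4 T1 T3 T2 T5.
T4: finishes 3, weight 12, w·C = 36
T1: finishes 11, weight 9, w·C = 99
T3: finishes 16, weight 5, w·C = 80
T2: finishes 25, weight 7, w·C = 175
T5: finishes 40, weight 3, w·C = 120
Sum = 36+99+80+175+120 = 510.

510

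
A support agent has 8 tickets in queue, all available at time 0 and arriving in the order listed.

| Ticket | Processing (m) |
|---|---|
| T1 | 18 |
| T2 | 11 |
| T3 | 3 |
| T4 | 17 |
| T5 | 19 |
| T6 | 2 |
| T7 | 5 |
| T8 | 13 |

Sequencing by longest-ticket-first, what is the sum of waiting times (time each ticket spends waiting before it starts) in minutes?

LPT (decreasing processing time): T5 T1 T4 T8 T2 T7 T3 T6.
T5: waits 0, runs 0→19
T1: waits 19, runs 19→37
T4: waits 37, runs 37→54
T8: waits 54, runs 54→67
T2: waits 67, runs 67→78
T7: waits 78, runs 78→83
T3: waits 83, runs 83→86
T6: waits 86, runs 86→88
Sum = 0+19+37+54+67+78+83+86 = 424.

424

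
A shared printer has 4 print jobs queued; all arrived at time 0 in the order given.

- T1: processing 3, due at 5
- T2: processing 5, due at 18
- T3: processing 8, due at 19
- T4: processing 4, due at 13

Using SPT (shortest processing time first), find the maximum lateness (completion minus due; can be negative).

1

SPT (increasing processing time): T1 T4 T2 T3.
T1: 0→3, due 5, lateness -2
T4: 3→7, due 13, lateness -6
T2: 7→12, due 18, lateness -6
T3: 12→20, due 19, lateness 1
Maximum = 1.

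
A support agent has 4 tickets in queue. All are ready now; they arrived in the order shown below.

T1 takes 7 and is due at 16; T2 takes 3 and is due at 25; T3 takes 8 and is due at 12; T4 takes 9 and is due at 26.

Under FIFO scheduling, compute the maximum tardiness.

6

FIFO (arrival order): T1 T2 T3 T4.
T1: 0→7, due 16, tardiness 0
T2: 7→10, due 25, tardiness 0
T3: 10→18, due 12, tardiness 6
T4: 18→27, due 26, tardiness 1
Maximum = 6.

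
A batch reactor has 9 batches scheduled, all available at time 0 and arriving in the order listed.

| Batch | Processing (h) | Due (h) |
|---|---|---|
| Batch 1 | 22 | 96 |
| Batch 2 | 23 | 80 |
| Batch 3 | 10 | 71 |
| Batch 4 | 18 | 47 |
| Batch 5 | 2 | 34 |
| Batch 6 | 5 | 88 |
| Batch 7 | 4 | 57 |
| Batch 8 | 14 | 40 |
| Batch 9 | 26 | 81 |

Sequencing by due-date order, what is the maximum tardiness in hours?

28

EDD (increasing due date): Batch 5 Batch 8 Batch 4 Batch 7 Batch 3 Batch 2 Batch 9 Batch 6 Batch 1.
Batch 5: 0→2, due 34, tardiness 0
Batch 8: 2→16, due 40, tardiness 0
Batch 4: 16→34, due 47, tardiness 0
Batch 7: 34→38, due 57, tardiness 0
Batch 3: 38→48, due 71, tardiness 0
Batch 2: 48→71, due 80, tardiness 0
Batch 9: 71→97, due 81, tardiness 16
Batch 6: 97→102, due 88, tardiness 14
Batch 1: 102→124, due 96, tardiness 28
Maximum = 28.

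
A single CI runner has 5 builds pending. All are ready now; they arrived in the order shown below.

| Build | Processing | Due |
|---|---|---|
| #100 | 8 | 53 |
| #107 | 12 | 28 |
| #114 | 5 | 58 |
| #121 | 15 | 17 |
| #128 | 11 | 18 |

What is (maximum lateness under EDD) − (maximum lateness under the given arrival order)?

-23

EDD (increasing due date): #121 #128 #107 #100 #114.
#121: 0→15, due 17, lateness -2
#128: 15→26, due 18, lateness 8
#107: 26→38, due 28, lateness 10
#100: 38→46, due 53, lateness -7
#114: 46→51, due 58, lateness -7
Maximum = 10.
FIFO (arrival order): #100 #107 #114 #121 #128.
#100: 0→8, due 53, lateness -45
#107: 8→20, due 28, lateness -8
#114: 20→25, due 58, lateness -33
#121: 25→40, due 17, lateness 23
#128: 40→51, due 18, lateness 33
Maximum = 33.
Difference = 10 − 33 = -23.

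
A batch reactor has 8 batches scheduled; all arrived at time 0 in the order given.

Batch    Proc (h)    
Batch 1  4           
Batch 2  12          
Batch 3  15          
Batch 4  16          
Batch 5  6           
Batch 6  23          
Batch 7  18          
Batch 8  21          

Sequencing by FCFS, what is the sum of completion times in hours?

FIFO (arrival order): Batch 1 Batch 2 Batch 3 Batch 4 Batch 5 Batch 6 Batch 7 Batch 8.
Batch 1: 0→4
Batch 2: 4→16
Batch 3: 16→31
Batch 4: 31→47
Batch 5: 47→53
Batch 6: 53→76
Batch 7: 76→94
Batch 8: 94→115
Sum = 4+16+31+47+53+76+94+115 = 436.

436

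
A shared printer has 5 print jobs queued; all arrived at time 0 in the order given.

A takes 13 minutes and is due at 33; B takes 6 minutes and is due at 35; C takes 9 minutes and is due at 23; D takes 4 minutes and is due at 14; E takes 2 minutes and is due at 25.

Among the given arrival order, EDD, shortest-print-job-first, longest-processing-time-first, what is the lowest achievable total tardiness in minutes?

FIFO (arrival order): A B C D E.
A: 0→13, due 33, tardiness 0
B: 13→19, due 35, tardiness 0
C: 19→28, due 23, tardiness 5
D: 28→32, due 14, tardiness 18
E: 32→34, due 25, tardiness 9
Sum = 0+0+5+18+9 = 32.
EDD (increasing due date): D C E A B.
D: 0→4, due 14, tardiness 0
C: 4→13, due 23, tardiness 0
E: 13→15, due 25, tardiness 0
A: 15→28, due 33, tardiness 0
B: 28→34, due 35, tardiness 0
Sum = 0+0+0+0+0 = 0.
SPT (increasing processing time): E D B C A.
E: 0→2, due 25, tardiness 0
D: 2→6, due 14, tardiness 0
B: 6→12, due 35, tardiness 0
C: 12→21, due 23, tardiness 0
A: 21→34, due 33, tardiness 1
Sum = 0+0+0+0+1 = 1.
LPT (decreasing processing time): A C B D E.
A: 0→13, due 33, tardiness 0
C: 13→22, due 23, tardiness 0
B: 22→28, due 35, tardiness 0
D: 28→32, due 14, tardiness 18
E: 32→34, due 25, tardiness 9
Sum = 0+0+0+18+9 = 27.
FIFO 32, EDD 0, SPT 1, LPT 27 → minimum 0.

0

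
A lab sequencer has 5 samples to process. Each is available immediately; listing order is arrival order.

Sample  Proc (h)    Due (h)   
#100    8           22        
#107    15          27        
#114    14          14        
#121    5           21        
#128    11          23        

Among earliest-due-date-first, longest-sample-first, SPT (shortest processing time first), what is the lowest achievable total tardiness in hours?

EDD (increasing due date): #114 #121 #100 #128 #107.
#114: 0→14, due 14, tardiness 0
#121: 14→19, due 21, tardiness 0
#100: 19→27, due 22, tardiness 5
#128: 27→38, due 23, tardiness 15
#107: 38→53, due 27, tardiness 26
Sum = 0+0+5+15+26 = 46.
LPT (decreasing processing time): #107 #114 #128 #100 #121.
#107: 0→15, due 27, tardiness 0
#114: 15→29, due 14, tardiness 15
#128: 29→40, due 23, tardiness 17
#100: 40→48, due 22, tardiness 26
#121: 48→53, due 21, tardiness 32
Sum = 0+15+17+26+32 = 90.
SPT (increasing processing time): #121 #100 #128 #114 #107.
#121: 0→5, due 21, tardiness 0
#100: 5→13, due 22, tardiness 0
#128: 13→24, due 23, tardiness 1
#114: 24→38, due 14, tardiness 24
#107: 38→53, due 27, tardiness 26
Sum = 0+0+1+24+26 = 51.
EDD 46, LPT 90, SPT 51 → minimum 46.

46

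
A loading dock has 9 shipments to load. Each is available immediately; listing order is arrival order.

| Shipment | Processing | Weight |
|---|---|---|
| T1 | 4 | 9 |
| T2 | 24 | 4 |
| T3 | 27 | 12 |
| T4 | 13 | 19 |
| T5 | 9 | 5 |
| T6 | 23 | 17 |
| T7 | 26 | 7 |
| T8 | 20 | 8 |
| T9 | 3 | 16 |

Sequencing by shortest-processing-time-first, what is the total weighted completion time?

5384

SPT (increasing processing time): T9 T1 T5 T4 T8 T6 T2 T7 T3.
T9: finishes 3, weight 16, w·C = 48
T1: finishes 7, weight 9, w·C = 63
T5: finishes 16, weight 5, w·C = 80
T4: finishes 29, weight 19, w·C = 551
T8: finishes 49, weight 8, w·C = 392
T6: finishes 72, weight 17, w·C = 1224
T2: finishes 96, weight 4, w·C = 384
T7: finishes 122, weight 7, w·C = 854
T3: finishes 149, weight 12, w·C = 1788
Sum = 48+63+80+551+392+1224+384+854+1788 = 5384.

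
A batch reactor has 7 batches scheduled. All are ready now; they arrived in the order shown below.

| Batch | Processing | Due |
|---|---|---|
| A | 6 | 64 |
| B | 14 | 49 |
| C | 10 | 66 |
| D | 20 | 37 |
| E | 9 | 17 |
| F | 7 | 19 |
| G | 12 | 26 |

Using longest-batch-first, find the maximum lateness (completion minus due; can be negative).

53

LPT (decreasing processing time): D B G C E F A.
D: 0→20, due 37, lateness -17
B: 20→34, due 49, lateness -15
G: 34→46, due 26, lateness 20
C: 46→56, due 66, lateness -10
E: 56→65, due 17, lateness 48
F: 65→72, due 19, lateness 53
A: 72→78, due 64, lateness 14
Maximum = 53.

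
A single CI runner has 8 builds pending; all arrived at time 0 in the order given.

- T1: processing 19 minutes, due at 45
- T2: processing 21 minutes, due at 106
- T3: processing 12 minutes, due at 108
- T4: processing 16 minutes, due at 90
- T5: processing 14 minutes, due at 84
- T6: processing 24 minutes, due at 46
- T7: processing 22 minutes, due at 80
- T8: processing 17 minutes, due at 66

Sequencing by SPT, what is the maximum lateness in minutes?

99

SPT (increasing processing time): T3 T5 T4 T8 T1 T2 T7 T6.
T3: 0→12, due 108, lateness -96
T5: 12→26, due 84, lateness -58
T4: 26→42, due 90, lateness -48
T8: 42→59, due 66, lateness -7
T1: 59→78, due 45, lateness 33
T2: 78→99, due 106, lateness -7
T7: 99→121, due 80, lateness 41
T6: 121→145, due 46, lateness 99
Maximum = 99.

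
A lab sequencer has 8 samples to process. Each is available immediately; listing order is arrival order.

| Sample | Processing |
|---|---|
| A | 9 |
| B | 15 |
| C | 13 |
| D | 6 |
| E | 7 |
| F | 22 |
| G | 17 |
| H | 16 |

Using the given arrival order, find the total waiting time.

324

FIFO (arrival order): A B C D E F G H.
A: waits 0, runs 0→9
B: waits 9, runs 9→24
C: waits 24, runs 24→37
D: waits 37, runs 37→43
E: waits 43, runs 43→50
F: waits 50, runs 50→72
G: waits 72, runs 72→89
H: waits 89, runs 89→105
Sum = 0+9+24+37+43+50+72+89 = 324.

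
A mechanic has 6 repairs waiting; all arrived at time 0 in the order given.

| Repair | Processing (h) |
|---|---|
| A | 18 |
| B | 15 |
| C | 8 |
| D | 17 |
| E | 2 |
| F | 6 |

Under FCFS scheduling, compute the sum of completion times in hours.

276

FIFO (arrival order): A B C D E F.
A: 0→18
B: 18→33
C: 33→41
D: 41→58
E: 58→60
F: 60→66
Sum = 18+33+41+58+60+66 = 276.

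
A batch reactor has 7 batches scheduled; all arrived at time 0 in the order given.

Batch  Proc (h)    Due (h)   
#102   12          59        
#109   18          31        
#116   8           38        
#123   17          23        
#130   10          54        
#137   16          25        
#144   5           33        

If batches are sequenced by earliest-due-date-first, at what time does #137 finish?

33

EDD (increasing due date): #123 #137 #109 #144 #116 #130 #102.
#123: 0→17
#137: 17→33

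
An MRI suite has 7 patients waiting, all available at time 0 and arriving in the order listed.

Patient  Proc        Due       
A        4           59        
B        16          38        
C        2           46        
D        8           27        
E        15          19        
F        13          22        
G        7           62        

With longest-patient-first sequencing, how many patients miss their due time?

LPT (decreasing processing time): B E F D G A C.
B: 0→16, due 38, tardiness 0
E: 16→31, due 19, tardiness 12
F: 31→44, due 22, tardiness 22
D: 44→52, due 27, tardiness 25
G: 52→59, due 62, tardiness 0
A: 59→63, due 59, tardiness 4
C: 63→65, due 46, tardiness 19
Late patients: 5.

5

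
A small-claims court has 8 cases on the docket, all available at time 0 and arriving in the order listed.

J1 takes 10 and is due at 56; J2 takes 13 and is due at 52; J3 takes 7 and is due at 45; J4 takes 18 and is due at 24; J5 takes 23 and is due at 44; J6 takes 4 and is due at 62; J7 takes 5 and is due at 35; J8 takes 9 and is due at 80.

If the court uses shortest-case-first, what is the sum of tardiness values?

SPT (increasing processing time): J6 J7 J3 J8 J1 J2 J4 J5.
J6: 0→4, due 62, tardiness 0
J7: 4→9, due 35, tardiness 0
J3: 9→16, due 45, tardiness 0
J8: 16→25, due 80, tardiness 0
J1: 25→35, due 56, tardiness 0
J2: 35→48, due 52, tardiness 0
J4: 48→66, due 24, tardiness 42
J5: 66→89, due 44, tardiness 45
Sum = 0+0+0+0+0+0+42+45 = 87.

87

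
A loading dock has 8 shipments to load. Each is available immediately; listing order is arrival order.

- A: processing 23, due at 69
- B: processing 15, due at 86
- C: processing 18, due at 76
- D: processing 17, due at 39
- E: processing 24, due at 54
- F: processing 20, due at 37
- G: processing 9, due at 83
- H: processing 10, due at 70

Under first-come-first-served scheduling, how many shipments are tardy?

5

FIFO (arrival order): A B C D E F G H.
A: 0→23, due 69, tardiness 0
B: 23→38, due 86, tardiness 0
C: 38→56, due 76, tardiness 0
D: 56→73, due 39, tardiness 34
E: 73→97, due 54, tardiness 43
F: 97→117, due 37, tardiness 80
G: 117→126, due 83, tardiness 43
H: 126→136, due 70, tardiness 66
Late shipments: 5.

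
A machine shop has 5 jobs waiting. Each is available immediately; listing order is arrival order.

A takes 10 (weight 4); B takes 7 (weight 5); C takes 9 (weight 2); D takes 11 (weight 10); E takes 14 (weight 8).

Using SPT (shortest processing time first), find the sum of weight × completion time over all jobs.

SPT (increasing processing time): B C A D E.
B: finishes 7, weight 5, w·C = 35
C: finishes 16, weight 2, w·C = 32
A: finishes 26, weight 4, w·C = 104
D: finishes 37, weight 10, w·C = 370
E: finishes 51, weight 8, w·C = 408
Sum = 35+32+104+370+408 = 949.

949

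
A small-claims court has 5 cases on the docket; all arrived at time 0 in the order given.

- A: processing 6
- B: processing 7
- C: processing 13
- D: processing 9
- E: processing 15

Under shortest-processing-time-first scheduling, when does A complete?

6

SPT (increasing processing time): A B D C E.
A: 0→6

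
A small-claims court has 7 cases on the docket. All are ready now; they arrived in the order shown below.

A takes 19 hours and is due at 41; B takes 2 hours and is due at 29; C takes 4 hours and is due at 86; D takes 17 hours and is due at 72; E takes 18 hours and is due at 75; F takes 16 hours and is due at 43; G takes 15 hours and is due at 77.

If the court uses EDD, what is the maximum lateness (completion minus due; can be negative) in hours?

10

EDD (increasing due date): B A F D E G C.
B: 0→2, due 29, lateness -27
A: 2→21, due 41, lateness -20
F: 21→37, due 43, lateness -6
D: 37→54, due 72, lateness -18
E: 54→72, due 75, lateness -3
G: 72→87, due 77, lateness 10
C: 87→91, due 86, lateness 5
Maximum = 10.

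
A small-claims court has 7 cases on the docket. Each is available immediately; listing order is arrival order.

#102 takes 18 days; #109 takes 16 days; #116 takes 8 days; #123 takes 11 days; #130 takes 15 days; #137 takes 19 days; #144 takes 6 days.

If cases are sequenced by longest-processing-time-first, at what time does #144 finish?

93

LPT (decreasing processing time): #137 #102 #109 #130 #123 #116 #144.
#137: 0→19
#102: 19→37
#109: 37→53
#130: 53→68
#123: 68→79
#116: 79→87
#144: 87→93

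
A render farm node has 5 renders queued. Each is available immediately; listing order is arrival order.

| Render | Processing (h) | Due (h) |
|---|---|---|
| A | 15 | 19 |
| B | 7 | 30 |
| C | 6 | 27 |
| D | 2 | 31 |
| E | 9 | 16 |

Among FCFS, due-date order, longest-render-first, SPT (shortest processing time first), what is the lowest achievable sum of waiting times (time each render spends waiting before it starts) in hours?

FIFO (arrival order): A B C D E.
A: waits 0, runs 0→15
B: waits 15, runs 15→22
C: waits 22, runs 22→28
D: waits 28, runs 28→30
E: waits 30, runs 30→39
Sum = 0+15+22+28+30 = 95.
EDD (increasing due date): E A C B D.
E: waits 0, runs 0→9
A: waits 9, runs 9→24
C: waits 24, runs 24→30
B: waits 30, runs 30→37
D: waits 37, runs 37→39
Sum = 0+9+24+30+37 = 100.
LPT (decreasing processing time): A E B C D.
A: waits 0, runs 0→15
E: waits 15, runs 15→24
B: waits 24, runs 24→31
C: waits 31, runs 31→37
D: waits 37, runs 37→39
Sum = 0+15+24+31+37 = 107.
SPT (increasing processing time): D C B E A.
D: waits 0, runs 0→2
C: waits 2, runs 2→8
B: waits 8, runs 8→15
E: waits 15, runs 15→24
A: waits 24, runs 24→39
Sum = 0+2+8+15+24 = 49.
FIFO 95, EDD 100, LPT 107, SPT 49 → minimum 49.

49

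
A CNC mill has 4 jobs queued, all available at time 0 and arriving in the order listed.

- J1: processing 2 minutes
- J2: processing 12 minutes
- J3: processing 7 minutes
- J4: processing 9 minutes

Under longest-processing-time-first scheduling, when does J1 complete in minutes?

30

LPT (decreasing processing time): J2 J4 J3 J1.
J2: 0→12
J4: 12→21
J3: 21→28
J1: 28→30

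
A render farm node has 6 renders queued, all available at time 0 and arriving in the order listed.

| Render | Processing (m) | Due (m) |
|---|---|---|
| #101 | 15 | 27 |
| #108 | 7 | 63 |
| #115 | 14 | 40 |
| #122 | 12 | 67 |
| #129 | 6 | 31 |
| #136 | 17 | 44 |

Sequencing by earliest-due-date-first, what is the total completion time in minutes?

EDD (increasing due date): #101 #129 #115 #136 #108 #122.
#101: 0→15
#129: 15→21
#115: 21→35
#136: 35→52
#108: 52→59
#122: 59→71
Sum = 15+21+35+52+59+71 = 253.

253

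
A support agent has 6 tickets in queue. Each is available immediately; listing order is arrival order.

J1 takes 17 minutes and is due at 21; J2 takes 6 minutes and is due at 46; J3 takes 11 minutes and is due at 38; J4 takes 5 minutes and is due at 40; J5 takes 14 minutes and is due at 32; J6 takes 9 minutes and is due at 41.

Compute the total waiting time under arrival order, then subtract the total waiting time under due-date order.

-27

FIFO (arrival order): J1 J2 J3 J4 J5 J6.
J1: waits 0, runs 0→17
J2: waits 17, runs 17→23
J3: waits 23, runs 23→34
J4: waits 34, runs 34→39
J5: waits 39, runs 39→53
J6: waits 53, runs 53→62
Sum = 0+17+23+34+39+53 = 166.
EDD (increasing due date): J1 J5 J3 J4 J6 J2.
J1: waits 0, runs 0→17
J5: waits 17, runs 17→31
J3: waits 31, runs 31→42
J4: waits 42, runs 42→47
J6: waits 47, runs 47→56
J2: waits 56, runs 56→62
Sum = 0+17+31+42+47+56 = 193.
Difference = 166 − 193 = -27.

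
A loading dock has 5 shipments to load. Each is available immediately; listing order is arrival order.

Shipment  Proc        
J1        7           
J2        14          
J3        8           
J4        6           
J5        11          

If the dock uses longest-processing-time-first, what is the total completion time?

158

LPT (decreasing processing time): J2 J5 J3 J1 J4.
J2: 0→14
J5: 14→25
J3: 25→33
J1: 33→40
J4: 40→46
Sum = 14+25+33+40+46 = 158.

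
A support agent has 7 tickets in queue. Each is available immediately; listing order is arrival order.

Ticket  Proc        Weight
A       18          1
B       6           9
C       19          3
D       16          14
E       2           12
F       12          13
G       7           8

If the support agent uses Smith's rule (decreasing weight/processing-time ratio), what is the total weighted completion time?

1435

WSPT (decreasing weight/processing-time ratio): E B G F D C A.
E: finishes 2, weight 12, w·C = 24
B: finishes 8, weight 9, w·C = 72
G: finishes 15, weight 8, w·C = 120
F: finishes 27, weight 13, w·C = 351
D: finishes 43, weight 14, w·C = 602
C: finishes 62, weight 3, w·C = 186
A: finishes 80, weight 1, w·C = 80
Sum = 24+72+120+351+602+186+80 = 1435.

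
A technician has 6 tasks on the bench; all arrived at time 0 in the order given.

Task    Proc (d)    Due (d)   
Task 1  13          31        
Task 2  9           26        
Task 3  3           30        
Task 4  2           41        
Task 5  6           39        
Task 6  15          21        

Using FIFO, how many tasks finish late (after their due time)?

FIFO (arrival order): Task 1 Task 2 Task 3 Task 4 Task 5 Task 6.
Task 1: 0→13, due 31, tardiness 0
Task 2: 13→22, due 26, tardiness 0
Task 3: 22→25, due 30, tardiness 0
Task 4: 25→27, due 41, tardiness 0
Task 5: 27→33, due 39, tardiness 0
Task 6: 33→48, due 21, tardiness 27
Late tasks: 1.

1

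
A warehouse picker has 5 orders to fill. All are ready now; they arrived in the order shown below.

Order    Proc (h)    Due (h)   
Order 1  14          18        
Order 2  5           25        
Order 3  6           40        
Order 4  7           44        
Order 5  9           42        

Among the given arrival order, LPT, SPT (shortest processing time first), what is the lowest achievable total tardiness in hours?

0

FIFO (arrival order): Order 1 Order 2 Order 3 Order 4 Order 5.
Order 1: 0→14, due 18, tardiness 0
Order 2: 14→19, due 25, tardiness 0
Order 3: 19→25, due 40, tardiness 0
Order 4: 25→32, due 44, tardiness 0
Order 5: 32→41, due 42, tardiness 0
Sum = 0+0+0+0+0 = 0.
LPT (decreasing processing time): Order 1 Order 5 Order 4 Order 3 Order 2.
Order 1: 0→14, due 18, tardiness 0
Order 5: 14→23, due 42, tardiness 0
Order 4: 23→30, due 44, tardiness 0
Order 3: 30→36, due 40, tardiness 0
Order 2: 36→41, due 25, tardiness 16
Sum = 0+0+0+0+16 = 16.
SPT (increasing processing time): Order 2 Order 3 Order 4 Order 5 Order 1.
Order 2: 0→5, due 25, tardiness 0
Order 3: 5→11, due 40, tardiness 0
Order 4: 11→18, due 44, tardiness 0
Order 5: 18→27, due 42, tardiness 0
Order 1: 27→41, due 18, tardiness 23
Sum = 0+0+0+0+23 = 23.
FIFO 0, LPT 16, SPT 23 → minimum 0.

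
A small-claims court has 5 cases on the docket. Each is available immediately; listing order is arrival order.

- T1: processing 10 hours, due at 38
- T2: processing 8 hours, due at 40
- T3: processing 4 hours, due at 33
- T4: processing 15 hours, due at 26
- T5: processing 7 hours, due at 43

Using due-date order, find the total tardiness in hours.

EDD (increasing due date): T4 T3 T1 T2 T5.
T4: 0→15, due 26, tardiness 0
T3: 15→19, due 33, tardiness 0
T1: 19→29, due 38, tardiness 0
T2: 29→37, due 40, tardiness 0
T5: 37→44, due 43, tardiness 1
Sum = 0+0+0+0+1 = 1.

1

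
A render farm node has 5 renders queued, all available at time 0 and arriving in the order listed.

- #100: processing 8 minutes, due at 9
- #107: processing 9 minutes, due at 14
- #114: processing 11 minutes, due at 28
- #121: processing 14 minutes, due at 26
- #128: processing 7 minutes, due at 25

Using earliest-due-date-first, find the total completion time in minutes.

136

EDD (increasing due date): #100 #107 #128 #121 #114.
#100: 0→8
#107: 8→17
#128: 17→24
#121: 24→38
#114: 38→49
Sum = 8+17+24+38+49 = 136.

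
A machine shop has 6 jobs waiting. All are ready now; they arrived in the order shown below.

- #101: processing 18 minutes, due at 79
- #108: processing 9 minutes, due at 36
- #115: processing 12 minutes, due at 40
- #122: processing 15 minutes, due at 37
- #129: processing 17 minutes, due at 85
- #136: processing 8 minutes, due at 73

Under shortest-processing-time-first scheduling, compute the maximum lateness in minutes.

SPT (increasing processing time): #136 #108 #115 #122 #129 #101.
#136: 0→8, due 73, lateness -65
#108: 8→17, due 36, lateness -19
#115: 17→29, due 40, lateness -11
#122: 29→44, due 37, lateness 7
#129: 44→61, due 85, lateness -24
#101: 61→79, due 79, lateness 0
Maximum = 7.

7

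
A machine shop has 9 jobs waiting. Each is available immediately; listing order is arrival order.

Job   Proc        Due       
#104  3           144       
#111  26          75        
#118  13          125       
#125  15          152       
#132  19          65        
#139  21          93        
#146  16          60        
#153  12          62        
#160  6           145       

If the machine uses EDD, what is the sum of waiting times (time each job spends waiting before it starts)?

591

EDD (increasing due date): #146 #153 #132 #111 #139 #118 #104 #160 #125.
#146: waits 0, runs 0→16
#153: waits 16, runs 16→28
#132: waits 28, runs 28→47
#111: waits 47, runs 47→73
#139: waits 73, runs 73→94
#118: waits 94, runs 94→107
#104: waits 107, runs 107→110
#160: waits 110, runs 110→116
#125: waits 116, runs 116→131
Sum = 0+16+28+47+73+94+107+110+116 = 591.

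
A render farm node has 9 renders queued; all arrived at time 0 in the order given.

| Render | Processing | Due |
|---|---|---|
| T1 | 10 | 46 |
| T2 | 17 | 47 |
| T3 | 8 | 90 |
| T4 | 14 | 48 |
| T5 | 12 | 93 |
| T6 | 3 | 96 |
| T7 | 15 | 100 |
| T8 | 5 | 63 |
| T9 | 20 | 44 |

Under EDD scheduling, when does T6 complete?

89

EDD (increasing due date): T9 T1 T2 T4 T8 T3 T5 T6 T7.
T9: 0→20
T1: 20→30
T2: 30→47
T4: 47→61
T8: 61→66
T3: 66→74
T5: 74→86
T6: 86→89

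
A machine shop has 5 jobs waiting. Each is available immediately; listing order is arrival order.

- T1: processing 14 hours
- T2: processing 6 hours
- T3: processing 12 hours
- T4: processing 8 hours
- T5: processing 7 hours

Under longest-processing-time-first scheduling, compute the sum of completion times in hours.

LPT (decreasing processing time): T1 T3 T4 T5 T2.
T1: 0→14
T3: 14→26
T4: 26→34
T5: 34→41
T2: 41→47
Sum = 14+26+34+41+47 = 162.

162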